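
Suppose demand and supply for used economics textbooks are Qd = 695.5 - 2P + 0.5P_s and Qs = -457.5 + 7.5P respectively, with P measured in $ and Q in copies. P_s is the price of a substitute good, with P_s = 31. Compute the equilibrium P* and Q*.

With P_s = 31, demand is Qd = 711 - 2P.
At equilibrium Qd = Qs, so 711 - 2P = -457.5 + 7.5P; collecting terms, 1168.5 = 9.5P and P* = 123.
From the demand curve, Q* = 711 - 2(123) = 465.

P* = 123, Q* = 465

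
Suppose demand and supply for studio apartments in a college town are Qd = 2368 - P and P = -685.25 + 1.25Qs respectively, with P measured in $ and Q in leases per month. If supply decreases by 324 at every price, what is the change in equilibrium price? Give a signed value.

Rewriting in direct form: Qs = 548.2 + 0.8P.
At equilibrium Qd = Qs, so 2368 - P = 548.2 + 0.8P; collecting terms, 1819.8 = 1.8P and P* = 1011.
Then Q* = 2368 - 1011 = 1357.
After the shift, supply is Qs = 224.2 + 0.8P.
The new intersection has 2143.8 = 1.8P, i.e. P = 1191, Q = 1177.
ΔP = 1191 - 1011 = 180.

ΔP = 180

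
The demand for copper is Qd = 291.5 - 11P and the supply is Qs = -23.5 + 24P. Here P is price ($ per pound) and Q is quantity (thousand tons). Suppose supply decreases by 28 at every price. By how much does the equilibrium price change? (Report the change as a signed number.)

ΔP = 0.8

Equating demand and supply, 291.5 - 11P = -23.5 + 24P gives 35P = 315, so P* = 9.
Then Q* = 291.5 - 11(9) = 192.5.
After the shift, supply is Qs = -51.5 + 24P.
The new intersection has 343 = 35P, i.e. P = 9.8, Q = 183.7.
ΔP = 9.8 - 9 = 0.8.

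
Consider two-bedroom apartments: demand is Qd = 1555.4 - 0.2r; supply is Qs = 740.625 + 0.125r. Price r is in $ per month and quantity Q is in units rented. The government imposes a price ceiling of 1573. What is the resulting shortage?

Evaluating both curves at the ceiling price 1573 gives Qd = 1240.8, Qs = 937.25.
Shortage = Qd - Qs = 1240.8 - 937.25 = 303.55.

Shortage = 303.55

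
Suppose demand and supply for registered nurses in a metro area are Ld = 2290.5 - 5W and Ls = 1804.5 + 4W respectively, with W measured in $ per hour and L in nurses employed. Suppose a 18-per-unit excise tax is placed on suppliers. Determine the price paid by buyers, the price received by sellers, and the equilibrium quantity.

W_b = 62, W_s = 44, L = 1980.5

The tax drives a wedge W_b - W_s = 18. Substituting W_s = W_b - 18 into supply: Ls = 1732.5 + 4W_b.
Equate demand and the shifted supply: 2290.5 - 5W_b = 1732.5 + 4W_b, giving 9W_b = 558, so W_b = 62.
Then W_s = 62 - 18 = 44 and L = 2290.5 - 5(62) = 1980.5.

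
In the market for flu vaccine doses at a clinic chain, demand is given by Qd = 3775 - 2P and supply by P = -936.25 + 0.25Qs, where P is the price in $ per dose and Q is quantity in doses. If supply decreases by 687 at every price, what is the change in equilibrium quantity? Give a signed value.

Inverting to quantity form: Qs = 3745 + 4P.
At equilibrium Qd = Qs, so 3775 - 2P = 3745 + 4P; collecting terms, 30 = 6P and P* = 5.
Then Q* = 3775 - 2(5) = 3765.
After the shift, supply is Qs = 3058 + 4P.
The new intersection has 717 = 6P, i.e. P = 119.5, Q = 3536.
ΔQ = 3536 - 3765 = -229.

ΔQ = -229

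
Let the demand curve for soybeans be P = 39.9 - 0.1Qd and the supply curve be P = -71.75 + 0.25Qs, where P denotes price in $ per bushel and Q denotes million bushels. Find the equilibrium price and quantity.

P* = 8, Q* = 319

Solving each curve for Q: Qd = 399 - 10P and Qs = 287 + 4P.
Set Qd = Qs: 399 - 10P = 287 + 4P, so 112 = 14P and P* = 8.
Then Q* = 399 - 10(8) = 319.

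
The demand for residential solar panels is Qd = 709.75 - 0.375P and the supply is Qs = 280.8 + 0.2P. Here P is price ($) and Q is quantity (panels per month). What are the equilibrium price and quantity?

The market clears where 709.75 - 0.375P = 280.8 + 0.2P. Rearranging, 0.575P = 428.95, hence P* = 746.
Then Q* = 709.75 - 0.375(746) = 430.

P* = 746, Q* = 430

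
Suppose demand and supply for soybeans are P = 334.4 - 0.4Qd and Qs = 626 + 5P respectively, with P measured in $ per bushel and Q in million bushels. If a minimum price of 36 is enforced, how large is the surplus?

Rewriting in direct form: Qd = 836 - 2.5P.
Evaluating both curves at the floor price 36 gives Qd = 746, Qs = 806.
Surplus = Qs - Qd = 806 - 746 = 60.

Surplus = 60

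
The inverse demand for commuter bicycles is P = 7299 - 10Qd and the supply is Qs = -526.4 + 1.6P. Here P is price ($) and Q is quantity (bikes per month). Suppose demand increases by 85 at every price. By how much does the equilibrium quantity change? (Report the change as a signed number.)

ΔQ = 80

Solving each curve for Q: Qd = 729.9 - 0.1P.
The market clears where 729.9 - 0.1P = -526.4 + 1.6P. Rearranging, 1.7P = 1256.3, hence P* = 739.
From the demand curve, Q* = 729.9 - 0.1(739) = 656.
After the shift, demand is Qd = 814.9 - 0.1P.
Re-solving, 1.7P = 1341.3 gives P = 789 and Q = 736.
ΔQ = 736 - 656 = 80.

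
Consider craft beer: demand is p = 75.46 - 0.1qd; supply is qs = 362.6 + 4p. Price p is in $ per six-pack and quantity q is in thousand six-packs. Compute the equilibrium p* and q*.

p* = 28, q* = 474.6

Inverting to quantity form: qd = 754.6 - 10p.
At equilibrium qd = qs, so 754.6 - 10p = 362.6 + 4p; collecting terms, 392 = 14p and p* = 28.
Plugging p* into demand: q* = 754.6 - 10(28) = 474.6.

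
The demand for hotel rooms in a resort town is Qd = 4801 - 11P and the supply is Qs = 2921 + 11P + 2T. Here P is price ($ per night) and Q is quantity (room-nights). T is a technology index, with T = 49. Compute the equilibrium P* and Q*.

P* = 81, Q* = 3910

With T = 49, supply is Qs = 3019 + 11P.
Set Qd = Qs: 4801 - 11P = 3019 + 11P, so 1782 = 22P and P* = 81.
Then Q* = 4801 - 11(81) = 3910.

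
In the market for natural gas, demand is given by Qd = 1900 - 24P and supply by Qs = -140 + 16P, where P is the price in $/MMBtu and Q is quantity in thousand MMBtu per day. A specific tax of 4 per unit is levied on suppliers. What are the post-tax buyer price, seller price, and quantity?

P_b = 52.6, P_s = 48.6, Q = 637.6

The tax drives a wedge P_b - P_s = 4. Substituting P_s = P_b - 4 into supply: Qs = -204 + 16P_b.
Equate demand and the shifted supply: 1900 - 24P_b = -204 + 16P_b, giving 40P_b = 2104, so P_b = 52.6.
So P_s = 48.6 and the quantity traded is Q = 1900 - 24(52.6) = 637.6.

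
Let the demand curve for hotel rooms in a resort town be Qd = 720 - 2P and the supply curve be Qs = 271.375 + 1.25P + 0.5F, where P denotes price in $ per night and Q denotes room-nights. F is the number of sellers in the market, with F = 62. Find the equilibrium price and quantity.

P* = 128.5, Q* = 463

With F = 62, supply is Qs = 302.375 + 1.25P.
Set Qd = Qs: 720 - 2P = 302.375 + 1.25P, so 417.625 = 3.25P and P* = 128.5.
Then Q* = 720 - 2(128.5) = 463.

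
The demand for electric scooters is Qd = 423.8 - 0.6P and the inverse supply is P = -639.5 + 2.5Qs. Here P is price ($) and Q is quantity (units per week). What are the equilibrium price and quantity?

Solving each curve for Q: Qs = 255.8 + 0.4P.
At equilibrium Qd = Qs, so 423.8 - 0.6P = 255.8 + 0.4P; collecting terms, 168 = P and P* = 168.
From the demand curve, Q* = 423.8 - 0.6(168) = 323.

P* = 168, Q* = 323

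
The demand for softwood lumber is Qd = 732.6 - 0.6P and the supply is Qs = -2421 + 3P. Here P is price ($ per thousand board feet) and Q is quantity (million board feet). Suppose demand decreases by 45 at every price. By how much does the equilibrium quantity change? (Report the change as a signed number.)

At equilibrium Qd = Qs, so 732.6 - 0.6P = -2421 + 3P; collecting terms, 3153.6 = 3.6P and P* = 876.
From the demand curve, Q* = 732.6 - 0.6(876) = 207.
After the shift, demand is Qd = 687.6 - 0.6P.
Re-solving, 3.6P = 3108.6 gives P = 863.5 and Q = 169.5.
ΔQ = 169.5 - 207 = -37.5.

ΔQ = -37.5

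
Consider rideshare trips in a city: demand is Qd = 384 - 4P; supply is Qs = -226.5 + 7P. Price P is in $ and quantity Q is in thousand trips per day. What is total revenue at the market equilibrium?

Set Qd = Qs: 384 - 4P = -226.5 + 7P, so 610.5 = 11P and P* = 55.5.
Plugging P* into demand: Q* = 384 - 4(55.5) = 162.
Total revenue = P* × Q* = 55.5 × 162 = 8991.

Total revenue = 8991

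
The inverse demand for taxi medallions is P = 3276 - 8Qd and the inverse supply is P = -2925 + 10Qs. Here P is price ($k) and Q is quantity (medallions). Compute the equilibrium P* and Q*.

In direct form, Qd = 409.5 - 0.125P and Qs = 292.5 + 0.1P.
The market clears where 409.5 - 0.125P = 292.5 + 0.1P. Rearranging, 0.225P = 117, hence P* = 520.
Substitute back: Q* = 409.5 - 0.125(520) = 344.5.

P* = 520, Q* = 344.5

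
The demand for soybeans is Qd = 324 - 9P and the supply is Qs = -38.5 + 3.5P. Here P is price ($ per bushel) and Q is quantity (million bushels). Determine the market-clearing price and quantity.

Equating demand and supply, 324 - 9P = -38.5 + 3.5P gives 12.5P = 362.5, so P* = 29.
From the demand curve, Q* = 324 - 9(29) = 63.

P* = 29, Q* = 63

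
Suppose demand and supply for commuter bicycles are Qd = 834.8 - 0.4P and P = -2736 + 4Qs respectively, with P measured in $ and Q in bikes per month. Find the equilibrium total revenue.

Total revenue = 172144

In direct form, Qs = 684 + 0.25P.
Set Qd = Qs: 834.8 - 0.4P = 684 + 0.25P, so 150.8 = 0.65P and P* = 232.
Plugging P* into demand: Q* = 834.8 - 0.4(232) = 742.
Total revenue = P* × Q* = 232 × 742 = 172144.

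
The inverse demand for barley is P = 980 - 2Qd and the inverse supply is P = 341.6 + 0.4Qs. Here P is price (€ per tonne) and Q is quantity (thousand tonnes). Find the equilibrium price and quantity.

P* = 448, Q* = 266

Rewriting in direct form: Qd = 490 - 0.5P and Qs = -854 + 2.5P.
The market clears where 490 - 0.5P = -854 + 2.5P. Rearranging, 3P = 1344, hence P* = 448.
From the demand curve, Q* = 490 - 0.5(448) = 266.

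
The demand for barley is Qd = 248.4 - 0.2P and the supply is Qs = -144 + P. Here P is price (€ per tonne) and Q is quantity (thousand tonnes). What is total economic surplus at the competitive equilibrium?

Total surplus = 100467

Set Qd = Qs: 248.4 - 0.2P = -144 + P, so 392.4 = 1.2P and P* = 327.
Then Q* = 248.4 - 0.2(327) = 183.
Demand choke price = 1242; supply choke price = 144. CS = ½(1242 - 327)(183) = 83722.5; PS = ½(327 - 144)(183) = 16744.5. Total surplus = 100467.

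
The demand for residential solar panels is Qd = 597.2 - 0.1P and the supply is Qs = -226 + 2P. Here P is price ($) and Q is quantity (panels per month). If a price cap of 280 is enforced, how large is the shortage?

Shortage = 235.2

Evaluating both curves at the ceiling price 280 gives Qd = 569.2, Qs = 334.
Shortage = Qd - Qs = 569.2 - 334 = 235.2.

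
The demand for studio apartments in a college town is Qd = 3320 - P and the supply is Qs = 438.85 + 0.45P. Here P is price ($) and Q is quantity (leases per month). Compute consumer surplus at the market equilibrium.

Consumer surplus = 888444.5

At equilibrium Qd = Qs, so 3320 - P = 438.85 + 0.45P; collecting terms, 2881.15 = 1.45P and P* = 1987.
Then Q* = 3320 - 1987 = 1333.
Demand choke price (Qd = 0): P = 3320. Consumer surplus = ½ × (3320 - 1987) × 1333 = 888444.5.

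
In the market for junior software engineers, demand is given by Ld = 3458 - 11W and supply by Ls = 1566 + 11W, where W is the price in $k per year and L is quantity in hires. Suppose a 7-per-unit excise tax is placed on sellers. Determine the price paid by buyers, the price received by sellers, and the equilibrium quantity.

W_b = 89.5, W_s = 82.5, L = 2473.5

Sellers keep W_s = W_b - 7 per unit, so supply in terms of the buyer price is Ls = 1489 + 11W_b.
Set Ld = Ls: 3458 - 11W_b = 1489 + 11W_b, so 1969 = 22W_b and W_b = 89.5.
Then W_s = 89.5 - 7 = 82.5 and L = 3458 - 11(89.5) = 2473.5.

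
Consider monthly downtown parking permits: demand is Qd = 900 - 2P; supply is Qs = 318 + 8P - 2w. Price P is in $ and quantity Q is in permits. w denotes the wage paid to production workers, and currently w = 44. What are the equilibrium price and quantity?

With w = 44, supply is Qs = 230 + 8P.
Equating demand and supply, 900 - 2P = 230 + 8P gives 10P = 670, so P* = 67.
Substitute back: Q* = 900 - 2(67) = 766.

P* = 67, Q* = 766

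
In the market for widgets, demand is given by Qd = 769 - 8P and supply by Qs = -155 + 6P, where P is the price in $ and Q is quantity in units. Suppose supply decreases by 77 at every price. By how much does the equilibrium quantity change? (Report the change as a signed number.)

ΔQ = -44

Set Qd = Qs: 769 - 8P = -155 + 6P, so 924 = 14P and P* = 66.
Then Q* = 769 - 8(66) = 241.
After the shift, supply is Qs = -232 + 6P.
The new intersection has 1001 = 14P, i.e. P = 71.5, Q = 197.
ΔQ = 197 - 241 = -44.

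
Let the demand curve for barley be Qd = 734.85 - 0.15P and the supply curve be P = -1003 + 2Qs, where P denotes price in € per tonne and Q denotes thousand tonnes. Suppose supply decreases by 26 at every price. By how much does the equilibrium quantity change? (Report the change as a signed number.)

ΔQ = -6

Solving each curve for Q: Qs = 501.5 + 0.5P.
Equating demand and supply, 734.85 - 0.15P = 501.5 + 0.5P gives 0.65P = 233.35, so P* = 359.
Plugging P* into demand: Q* = 734.85 - 0.15(359) = 681.
After the shift, supply is Qs = 475.5 + 0.5P.
The new intersection has 259.35 = 0.65P, i.e. P = 399, Q = 675.
ΔQ = 675 - 681 = -6.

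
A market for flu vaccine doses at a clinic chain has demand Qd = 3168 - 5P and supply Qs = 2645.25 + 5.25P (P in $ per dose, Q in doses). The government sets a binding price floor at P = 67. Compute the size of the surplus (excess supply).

Surplus = 164

At P = 67: Qd = 2833 and Qs = 2997.
Surplus = Qs - Qd = 2997 - 2833 = 164.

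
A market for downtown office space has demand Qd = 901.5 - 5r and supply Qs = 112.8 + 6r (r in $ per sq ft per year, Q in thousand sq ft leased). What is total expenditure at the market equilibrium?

Set Qd = Qs: 901.5 - 5r = 112.8 + 6r, so 788.7 = 11r and r* = 71.7.
From the demand curve, Q* = 901.5 - 5(71.7) = 543.
Total expenditure = r* × Q* = 71.7 × 543 = 38933.1.

Total expenditure = 38933.1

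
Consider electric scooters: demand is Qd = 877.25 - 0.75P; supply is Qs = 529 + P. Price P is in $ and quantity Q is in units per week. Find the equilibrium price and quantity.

P* = 199, Q* = 728

Set Qd = Qs: 877.25 - 0.75P = 529 + P, so 348.25 = 1.75P and P* = 199.
Substitute back: Q* = 877.25 - 0.75(199) = 728.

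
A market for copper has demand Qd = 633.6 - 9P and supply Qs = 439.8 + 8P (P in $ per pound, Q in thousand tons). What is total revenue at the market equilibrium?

Total revenue = 6053.4

At equilibrium Qd = Qs, so 633.6 - 9P = 439.8 + 8P; collecting terms, 193.8 = 17P and P* = 11.4.
Plugging P* into demand: Q* = 633.6 - 9(11.4) = 531.
Total revenue = P* × Q* = 11.4 × 531 = 6053.4.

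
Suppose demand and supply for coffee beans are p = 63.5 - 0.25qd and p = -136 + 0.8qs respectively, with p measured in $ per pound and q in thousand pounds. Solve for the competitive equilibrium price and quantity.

Rewriting in direct form: qd = 254 - 4p and qs = 170 + 1.25p.
Set qd = qs: 254 - 4p = 170 + 1.25p, so 84 = 5.25p and p* = 16.
Substitute back: q* = 254 - 4(16) = 190.

p* = 16, q* = 190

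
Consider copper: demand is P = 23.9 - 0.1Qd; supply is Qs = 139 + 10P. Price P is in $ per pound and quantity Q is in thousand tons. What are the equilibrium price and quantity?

P* = 5, Q* = 189

Rewriting in direct form: Qd = 239 - 10P.
The market clears where 239 - 10P = 139 + 10P. Rearranging, 20P = 100, hence P* = 5.
From the demand curve, Q* = 239 - 10(5) = 189.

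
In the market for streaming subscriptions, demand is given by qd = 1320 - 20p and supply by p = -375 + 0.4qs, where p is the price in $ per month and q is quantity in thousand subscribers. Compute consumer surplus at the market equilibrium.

In direct form, qs = 937.5 + 2.5p.
Set qd = qs: 1320 - 20p = 937.5 + 2.5p, so 382.5 = 22.5p and p* = 17.
Plugging p* into demand: q* = 1320 - 20(17) = 980.
Demand choke price (qd = 0): p = 1320/20 = 66. Consumer surplus = ½ × (66 - 17) × 980 = 24010.

Consumer surplus = 24010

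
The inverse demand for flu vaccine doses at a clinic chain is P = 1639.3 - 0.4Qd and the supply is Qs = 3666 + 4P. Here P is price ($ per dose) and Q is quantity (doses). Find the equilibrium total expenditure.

Solving each curve for Q: Qd = 4098.25 - 2.5P.
At equilibrium Qd = Qs, so 4098.25 - 2.5P = 3666 + 4P; collecting terms, 432.25 = 6.5P and P* = 66.5.
Then Q* = 4098.25 - 2.5(66.5) = 3932.
Total expenditure = P* × Q* = 66.5 × 3932 = 261478.

Total expenditure = 261478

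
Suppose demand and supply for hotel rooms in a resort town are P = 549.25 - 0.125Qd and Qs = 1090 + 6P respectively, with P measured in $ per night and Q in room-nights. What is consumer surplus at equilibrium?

In direct form, Qd = 4394 - 8P.
The market clears where 4394 - 8P = 1090 + 6P. Rearranging, 14P = 3304, hence P* = 236.
Plugging P* into demand: Q* = 4394 - 8(236) = 2506.
Demand choke price (Qd = 0): P = 4394/8 = 549.25. Consumer surplus = ½ × (549.25 - 236) × 2506 = 392502.25.

Consumer surplus = 392502.25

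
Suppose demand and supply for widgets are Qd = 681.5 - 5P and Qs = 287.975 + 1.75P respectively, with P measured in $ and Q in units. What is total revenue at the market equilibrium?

At equilibrium Qd = Qs, so 681.5 - 5P = 287.975 + 1.75P; collecting terms, 393.525 = 6.75P and P* = 58.3.
Substitute back: Q* = 681.5 - 5(58.3) = 390.
Total revenue = P* × Q* = 58.3 × 390 = 22737.

Total revenue = 22737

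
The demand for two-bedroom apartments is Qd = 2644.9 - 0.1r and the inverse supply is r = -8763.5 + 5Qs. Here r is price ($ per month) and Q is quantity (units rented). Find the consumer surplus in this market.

Consumer surplus = 27553781.25

In direct form, Qs = 1752.7 + 0.2r.
The market clears where 2644.9 - 0.1r = 1752.7 + 0.2r. Rearranging, 0.3r = 892.2, hence r* = 2974.
Substitute back: Q* = 2644.9 - 0.1(2974) = 2347.5.
Demand choke price (Qd = 0): r = 2644.9/0.1 = 26449. Consumer surplus = ½ × (26449 - 2974) × 2347.5 = 27553781.25.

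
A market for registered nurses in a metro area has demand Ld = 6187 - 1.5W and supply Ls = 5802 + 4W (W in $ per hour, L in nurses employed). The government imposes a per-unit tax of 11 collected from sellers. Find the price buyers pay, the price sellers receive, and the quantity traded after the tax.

The tax drives a wedge W_b - W_s = 11. Substituting W_s = W_b - 11 into supply: Ls = 5758 + 4W_b.
Market clearing requires 6187 - 1.5W_b = 5758 + 4W_b; hence 429 = 5.5W_b and W_b = 78.
Then W_s = 78 - 11 = 67 and L = 6187 - 1.5(78) = 6070.

W_b = 78, W_s = 67, L = 6070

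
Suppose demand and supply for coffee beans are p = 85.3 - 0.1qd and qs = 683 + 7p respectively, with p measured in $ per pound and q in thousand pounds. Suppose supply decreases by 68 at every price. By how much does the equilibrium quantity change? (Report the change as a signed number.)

In direct form, qd = 853 - 10p.
Equating demand and supply, 853 - 10p = 683 + 7p gives 17p = 170, so p* = 10.
Then q* = 853 - 10(10) = 753.
After the shift, supply is qs = 615 + 7p.
The new intersection has 238 = 17p, i.e. p = 14, q = 713.
Δq = 713 - 753 = -40.

Δq = -40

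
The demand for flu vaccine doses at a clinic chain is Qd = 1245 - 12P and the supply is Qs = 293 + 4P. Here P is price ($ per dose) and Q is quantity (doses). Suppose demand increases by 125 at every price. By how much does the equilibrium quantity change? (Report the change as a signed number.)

Set Qd = Qs: 1245 - 12P = 293 + 4P, so 952 = 16P and P* = 59.5.
Then Q* = 1245 - 12(59.5) = 531.
After the shift, demand is Qd = 1370 - 12P.
Re-solving, 16P = 1077 gives P = 67.3125 and Q = 562.25.
ΔQ = 562.25 - 531 = 31.25.

ΔQ = 31.25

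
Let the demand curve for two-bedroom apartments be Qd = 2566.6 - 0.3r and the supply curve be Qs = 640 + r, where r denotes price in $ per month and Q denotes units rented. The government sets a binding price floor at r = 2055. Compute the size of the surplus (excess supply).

At r = 2055: Qd = 1950.1 and Qs = 2695.
Surplus = Qs - Qd = 2695 - 1950.1 = 744.9.

Surplus = 744.9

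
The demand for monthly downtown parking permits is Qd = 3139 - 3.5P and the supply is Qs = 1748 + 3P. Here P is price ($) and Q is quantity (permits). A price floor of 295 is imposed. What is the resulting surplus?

Surplus = 526.5

Evaluating both curves at the floor price 295 gives Qd = 2106.5, Qs = 2633.
Surplus = Qs - Qd = 2633 - 2106.5 = 526.5.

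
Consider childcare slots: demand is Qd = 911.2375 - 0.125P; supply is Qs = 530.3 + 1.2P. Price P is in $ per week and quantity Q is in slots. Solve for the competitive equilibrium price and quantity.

P* = 287.5, Q* = 875.3

The market clears where 911.2375 - 0.125P = 530.3 + 1.2P. Rearranging, 1.325P = 380.9375, hence P* = 287.5.
Plugging P* into demand: Q* = 911.2375 - 0.125(287.5) = 875.3.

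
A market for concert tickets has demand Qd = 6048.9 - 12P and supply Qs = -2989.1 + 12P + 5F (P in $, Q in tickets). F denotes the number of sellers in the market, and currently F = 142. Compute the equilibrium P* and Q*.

With F = 142, supply is Qs = -2279.1 + 12P.
The market clears where 6048.9 - 12P = -2279.1 + 12P. Rearranging, 24P = 8328, hence P* = 347.
Plugging P* into demand: Q* = 6048.9 - 12(347) = 1884.9.

P* = 347, Q* = 1884.9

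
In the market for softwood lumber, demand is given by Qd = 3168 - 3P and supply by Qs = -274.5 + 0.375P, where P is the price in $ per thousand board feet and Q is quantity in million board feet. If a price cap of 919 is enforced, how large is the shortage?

Shortage = 340.875

With P fixed at 919, quantity demanded is 411 and quantity supplied is 70.125.
Shortage = Qd - Qs = 411 - 70.125 = 340.875.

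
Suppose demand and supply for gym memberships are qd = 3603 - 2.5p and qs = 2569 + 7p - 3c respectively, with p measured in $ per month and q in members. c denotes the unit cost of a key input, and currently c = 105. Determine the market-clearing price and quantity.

p* = 142, q* = 3248

With c = 105, supply is qs = 2254 + 7p.
Set qd = qs: 3603 - 2.5p = 2254 + 7p, so 1349 = 9.5p and p* = 142.
Plugging p* into demand: q* = 3603 - 2.5(142) = 3248.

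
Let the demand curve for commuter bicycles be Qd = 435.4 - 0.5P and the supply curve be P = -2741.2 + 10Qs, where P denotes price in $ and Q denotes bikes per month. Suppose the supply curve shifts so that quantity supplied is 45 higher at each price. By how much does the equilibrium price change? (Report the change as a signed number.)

Rewriting in direct form: Qs = 274.12 + 0.1P.
Set Qd = Qs: 435.4 - 0.5P = 274.12 + 0.1P, so 161.28 = 0.6P and P* = 268.8.
Then Q* = 435.4 - 0.5(268.8) = 301.
After the shift, supply is Qs = 319.12 + 0.1P.
Re-solving, 0.6P = 116.28 gives P = 193.8 and Q = 338.5.
ΔP = 193.8 - 268.8 = -75.

ΔP = -75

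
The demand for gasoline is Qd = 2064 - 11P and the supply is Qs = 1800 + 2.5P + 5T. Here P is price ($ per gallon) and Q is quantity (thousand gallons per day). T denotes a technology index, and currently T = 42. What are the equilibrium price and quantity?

P* = 4, Q* = 2020

With T = 42, supply is Qs = 2010 + 2.5P.
Set Qd = Qs: 2064 - 11P = 2010 + 2.5P, so 54 = 13.5P and P* = 4.
Then Q* = 2064 - 11(4) = 2020.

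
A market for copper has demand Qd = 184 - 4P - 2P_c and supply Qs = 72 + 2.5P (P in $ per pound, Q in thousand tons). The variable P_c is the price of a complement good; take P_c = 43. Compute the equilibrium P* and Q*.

P* = 4, Q* = 82

With P_c = 43, demand is Qd = 98 - 4P.
Set Qd = Qs: 98 - 4P = 72 + 2.5P, so 26 = 6.5P and P* = 4.
Then Q* = 98 - 4(4) = 82.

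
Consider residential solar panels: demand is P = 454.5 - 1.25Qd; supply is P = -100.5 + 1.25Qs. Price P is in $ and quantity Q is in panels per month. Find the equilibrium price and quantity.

P* = 177, Q* = 222

Solving each curve for Q: Qd = 363.6 - 0.8P and Qs = 80.4 + 0.8P.
The market clears where 363.6 - 0.8P = 80.4 + 0.8P. Rearranging, 1.6P = 283.2, hence P* = 177.
Plugging P* into demand: Q* = 363.6 - 0.8(177) = 222.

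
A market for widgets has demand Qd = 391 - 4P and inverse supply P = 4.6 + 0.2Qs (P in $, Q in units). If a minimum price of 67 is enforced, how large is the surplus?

Surplus = 189

Solving each curve for Q: Qs = -23 + 5P.
Evaluating both curves at the floor price 67 gives Qd = 123, Qs = 312.
Surplus = Qs - Qd = 312 - 123 = 189.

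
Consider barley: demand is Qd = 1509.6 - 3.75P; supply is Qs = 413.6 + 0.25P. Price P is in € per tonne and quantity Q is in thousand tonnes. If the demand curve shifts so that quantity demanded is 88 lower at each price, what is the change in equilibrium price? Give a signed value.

ΔP = -22

The market clears where 1509.6 - 3.75P = 413.6 + 0.25P. Rearranging, 4P = 1096, hence P* = 274.
Plugging P* into demand: Q* = 1509.6 - 3.75(274) = 482.1.
After the shift, demand is Qd = 1421.6 - 3.75P.
The new intersection has 1008 = 4P, i.e. P = 252, Q = 476.6.
ΔP = 252 - 274 = -22.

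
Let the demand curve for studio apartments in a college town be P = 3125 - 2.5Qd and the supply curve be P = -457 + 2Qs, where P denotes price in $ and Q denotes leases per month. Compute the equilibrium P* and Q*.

P* = 1135, Q* = 796

Rewriting in direct form: Qd = 1250 - 0.4P and Qs = 228.5 + 0.5P.
At equilibrium Qd = Qs, so 1250 - 0.4P = 228.5 + 0.5P; collecting terms, 1021.5 = 0.9P and P* = 1135.
From the demand curve, Q* = 1250 - 0.4(1135) = 796.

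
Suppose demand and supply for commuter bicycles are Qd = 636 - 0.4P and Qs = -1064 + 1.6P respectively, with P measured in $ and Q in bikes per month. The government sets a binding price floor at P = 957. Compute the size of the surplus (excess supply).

Surplus = 214

Evaluating both curves at the floor price 957 gives Qd = 253.2, Qs = 467.2.
Surplus = Qs - Qd = 467.2 - 253.2 = 214.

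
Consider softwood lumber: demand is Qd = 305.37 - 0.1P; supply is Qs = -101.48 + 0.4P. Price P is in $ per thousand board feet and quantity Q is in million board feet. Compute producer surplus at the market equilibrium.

At equilibrium Qd = Qs, so 305.37 - 0.1P = -101.48 + 0.4P; collecting terms, 406.85 = 0.5P and P* = 813.7.
From the demand curve, Q* = 305.37 - 0.1(813.7) = 224.
Supply choke price (Qs = 0): P = 253.7. Producer surplus = ½ × (813.7 - 253.7) × 224 = 62720.

Producer surplus = 62720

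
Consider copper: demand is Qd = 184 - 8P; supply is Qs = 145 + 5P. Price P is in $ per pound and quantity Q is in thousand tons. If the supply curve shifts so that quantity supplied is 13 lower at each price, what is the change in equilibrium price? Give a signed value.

At equilibrium Qd = Qs, so 184 - 8P = 145 + 5P; collecting terms, 39 = 13P and P* = 3.
Then Q* = 184 - 8(3) = 160.
After the shift, supply is Qs = 132 + 5P.
The new intersection has 52 = 13P, i.e. P = 4, Q = 152.
ΔP = 4 - 3 = 1.

ΔP = 1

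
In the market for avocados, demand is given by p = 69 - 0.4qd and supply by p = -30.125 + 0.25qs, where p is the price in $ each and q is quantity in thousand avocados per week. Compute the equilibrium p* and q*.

p* = 8, q* = 152.5

Rewriting in direct form: qd = 172.5 - 2.5p and qs = 120.5 + 4p.
Set qd = qs: 172.5 - 2.5p = 120.5 + 4p, so 52 = 6.5p and p* = 8.
Substitute back: q* = 172.5 - 2.5(8) = 152.5.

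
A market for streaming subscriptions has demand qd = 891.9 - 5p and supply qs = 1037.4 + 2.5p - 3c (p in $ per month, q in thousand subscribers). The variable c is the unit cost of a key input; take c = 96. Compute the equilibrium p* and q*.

p* = 19, q* = 796.9

With c = 96, supply is qs = 749.4 + 2.5p.
At equilibrium qd = qs, so 891.9 - 5p = 749.4 + 2.5p; collecting terms, 142.5 = 7.5p and p* = 19.
Then q* = 891.9 - 5(19) = 796.9.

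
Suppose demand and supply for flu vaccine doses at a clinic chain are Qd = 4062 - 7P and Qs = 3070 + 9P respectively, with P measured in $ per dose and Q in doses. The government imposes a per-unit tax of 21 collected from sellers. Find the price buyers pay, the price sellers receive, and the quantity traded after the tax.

P_b = 73.8125, P_s = 52.8125, Q = 3545.3125

The tax drives a wedge P_b - P_s = 21. Substituting P_s = P_b - 21 into supply: Qs = 2881 + 9P_b.
Set Qd = Qs: 4062 - 7P_b = 2881 + 9P_b, so 1181 = 16P_b and P_b = 73.8125.
So P_s = 52.8125 and the quantity traded is Q = 4062 - 7(73.8125) = 3545.3125.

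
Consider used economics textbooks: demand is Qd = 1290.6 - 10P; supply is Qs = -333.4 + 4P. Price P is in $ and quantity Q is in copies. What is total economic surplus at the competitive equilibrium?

Total surplus = 2984.863

The market clears where 1290.6 - 10P = -333.4 + 4P. Rearranging, 14P = 1624, hence P* = 116.
Substitute back: Q* = 1290.6 - 10(116) = 130.6.
Demand choke price = 129.06; supply choke price = 83.35. CS = ½(129.06 - 116)(130.6) = 852.818; PS = ½(116 - 83.35)(130.6) = 2132.045. Total surplus = 2984.863.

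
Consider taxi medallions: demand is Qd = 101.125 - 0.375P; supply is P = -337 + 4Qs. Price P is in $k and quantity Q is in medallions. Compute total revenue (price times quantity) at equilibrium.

Total revenue = 2457

Inverting to quantity form: Qs = 84.25 + 0.25P.
Equating demand and supply, 101.125 - 0.375P = 84.25 + 0.25P gives 0.625P = 16.875, so P* = 27.
Substitute back: Q* = 101.125 - 0.375(27) = 91.
Total revenue = P* × Q* = 27 × 91 = 2457.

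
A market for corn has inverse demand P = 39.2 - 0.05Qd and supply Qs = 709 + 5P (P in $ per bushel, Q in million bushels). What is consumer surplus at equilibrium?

Consumer surplus = 13104.4

Inverting to quantity form: Qd = 784 - 20P.
The market clears where 784 - 20P = 709 + 5P. Rearranging, 25P = 75, hence P* = 3.
From the demand curve, Q* = 784 - 20(3) = 724.
Demand choke price (Qd = 0): P = 784/20 = 39.2. Consumer surplus = ½ × (39.2 - 3) × 724 = 13104.4.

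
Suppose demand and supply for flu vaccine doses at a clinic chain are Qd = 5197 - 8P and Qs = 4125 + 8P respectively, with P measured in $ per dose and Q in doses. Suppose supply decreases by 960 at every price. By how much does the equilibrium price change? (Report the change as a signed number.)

The market clears where 5197 - 8P = 4125 + 8P. Rearranging, 16P = 1072, hence P* = 67.
Then Q* = 5197 - 8(67) = 4661.
After the shift, supply is Qs = 3165 + 8P.
Re-solving, 16P = 2032 gives P = 127 and Q = 4181.
ΔP = 127 - 67 = 60.

ΔP = 60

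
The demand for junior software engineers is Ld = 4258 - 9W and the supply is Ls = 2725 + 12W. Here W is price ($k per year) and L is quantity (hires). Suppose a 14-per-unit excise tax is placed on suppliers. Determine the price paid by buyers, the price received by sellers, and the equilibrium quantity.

W_b = 81, W_s = 67, L = 3529

With a tax of 14 on suppliers, they supply based on the net price W_s = W_b - 14, so Ls = 2557 + 12W_b.
Equate demand and the shifted supply: 4258 - 9W_b = 2557 + 12W_b, giving 21W_b = 1701, so W_b = 81.
Then W_s = 81 - 14 = 67 and L = 4258 - 9(81) = 3529.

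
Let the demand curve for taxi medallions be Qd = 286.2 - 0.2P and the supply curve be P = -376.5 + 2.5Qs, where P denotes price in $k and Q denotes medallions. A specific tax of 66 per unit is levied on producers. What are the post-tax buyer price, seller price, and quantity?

Inverting to quantity form: Qs = 150.6 + 0.4P.
Producers keep P_s = P_b - 66 per unit, so supply in terms of the buyer price is Qs = 124.2 + 0.4P_b.
Set Qd = Qs: 286.2 - 0.2P_b = 124.2 + 0.4P_b, so 162 = 0.6P_b and P_b = 270.
So P_s = 204 and the quantity traded is Q = 286.2 - 0.2(270) = 232.2.

P_b = 270, P_s = 204, Q = 232.2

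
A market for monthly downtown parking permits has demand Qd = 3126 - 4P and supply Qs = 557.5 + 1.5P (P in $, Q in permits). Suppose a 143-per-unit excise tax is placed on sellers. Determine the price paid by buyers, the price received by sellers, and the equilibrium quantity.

Sellers keep P_s = P_b - 143 per unit, so supply in terms of the buyer price is Qs = 343 + 1.5P_b.
Market clearing requires 3126 - 4P_b = 343 + 1.5P_b; hence 2783 = 5.5P_b and P_b = 506.
Then P_s = 506 - 143 = 363 and Q = 3126 - 4(506) = 1102.

P_b = 506, P_s = 363, Q = 1102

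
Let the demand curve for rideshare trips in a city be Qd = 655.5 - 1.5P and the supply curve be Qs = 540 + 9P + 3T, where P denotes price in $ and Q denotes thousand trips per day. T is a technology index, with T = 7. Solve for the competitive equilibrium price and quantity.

P* = 9, Q* = 642

With T = 7, supply is Qs = 561 + 9P.
The market clears where 655.5 - 1.5P = 561 + 9P. Rearranging, 10.5P = 94.5, hence P* = 9.
From the demand curve, Q* = 655.5 - 1.5(9) = 642.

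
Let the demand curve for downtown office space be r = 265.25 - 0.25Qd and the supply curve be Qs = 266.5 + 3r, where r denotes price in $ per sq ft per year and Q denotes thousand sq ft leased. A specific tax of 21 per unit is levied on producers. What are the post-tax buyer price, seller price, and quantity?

r_b = 122.5, r_s = 101.5, Q = 571

In direct form, Qd = 1061 - 4r.
With a tax of 21 on producers, they supply based on the net price r_s = r_b - 21, so Qs = 203.5 + 3r_b.
Market clearing requires 1061 - 4r_b = 203.5 + 3r_b; hence 857.5 = 7r_b and r_b = 122.5.
Then r_s = 122.5 - 21 = 101.5 and Q = 1061 - 4(122.5) = 571.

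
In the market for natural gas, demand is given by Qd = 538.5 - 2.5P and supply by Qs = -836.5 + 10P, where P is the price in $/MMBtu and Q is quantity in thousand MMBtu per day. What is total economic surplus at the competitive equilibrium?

Total surplus = 17358.0625

Set Qd = Qs: 538.5 - 2.5P = -836.5 + 10P, so 1375 = 12.5P and P* = 110.
From the demand curve, Q* = 538.5 - 2.5(110) = 263.5.
Demand choke price = 215.4; supply choke price = 83.65. CS = ½(215.4 - 110)(263.5) = 13886.45; PS = ½(110 - 83.65)(263.5) = 3471.6125. Total surplus = 17358.0625.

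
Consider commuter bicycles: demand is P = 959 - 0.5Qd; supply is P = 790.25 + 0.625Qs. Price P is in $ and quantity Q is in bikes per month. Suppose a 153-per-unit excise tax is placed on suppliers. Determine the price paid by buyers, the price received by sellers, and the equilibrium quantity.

Inverting to quantity form: Qd = 1918 - 2P and Qs = -1264.4 + 1.6P.
Suppliers keep P_s = P_b - 153 per unit, so supply in terms of the buyer price is Qs = -1509.2 + 1.6P_b.
Market clearing requires 1918 - 2P_b = -1509.2 + 1.6P_b; hence 3427.2 = 3.6P_b and P_b = 952.
So P_s = 799 and the quantity traded is Q = 1918 - 2(952) = 14.

P_b = 952, P_s = 799, Q = 14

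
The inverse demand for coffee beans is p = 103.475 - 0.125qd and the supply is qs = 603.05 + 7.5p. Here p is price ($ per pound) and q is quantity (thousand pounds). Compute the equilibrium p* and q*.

Solving each curve for q: qd = 827.8 - 8p.
Set qd = qs: 827.8 - 8p = 603.05 + 7.5p, so 224.75 = 15.5p and p* = 14.5.
Substitute back: q* = 827.8 - 8(14.5) = 711.8.

p* = 14.5, q* = 711.8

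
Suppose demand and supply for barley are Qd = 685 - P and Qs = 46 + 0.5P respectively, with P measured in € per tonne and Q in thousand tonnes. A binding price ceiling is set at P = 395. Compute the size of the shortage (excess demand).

Shortage = 46.5

With P fixed at 395, quantity demanded is 290 and quantity supplied is 243.5.
Shortage = Qd - Qs = 290 - 243.5 = 46.5.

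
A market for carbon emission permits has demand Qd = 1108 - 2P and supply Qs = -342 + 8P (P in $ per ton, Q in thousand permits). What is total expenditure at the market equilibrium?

Total expenditure = 118610

At equilibrium Qd = Qs, so 1108 - 2P = -342 + 8P; collecting terms, 1450 = 10P and P* = 145.
From the demand curve, Q* = 1108 - 2(145) = 818.
Total expenditure = P* × Q* = 145 × 818 = 118610.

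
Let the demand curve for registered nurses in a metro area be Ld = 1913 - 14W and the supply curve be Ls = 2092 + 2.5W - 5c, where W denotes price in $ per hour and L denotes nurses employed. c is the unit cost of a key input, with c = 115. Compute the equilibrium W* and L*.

W* = 24, L* = 1577

With c = 115, supply is Ls = 1517 + 2.5W.
Set Ld = Ls: 1913 - 14W = 1517 + 2.5W, so 396 = 16.5W and W* = 24.
Substitute back: L* = 1913 - 14(24) = 1577.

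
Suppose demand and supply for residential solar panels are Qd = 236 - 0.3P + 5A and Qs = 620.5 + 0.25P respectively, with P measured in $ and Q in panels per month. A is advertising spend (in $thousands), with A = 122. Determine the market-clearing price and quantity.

With A = 122, demand is Qd = 846 - 0.3P.
At equilibrium Qd = Qs, so 846 - 0.3P = 620.5 + 0.25P; collecting terms, 225.5 = 0.55P and P* = 410.
Substitute back: Q* = 846 - 0.3(410) = 723.

P* = 410, Q* = 723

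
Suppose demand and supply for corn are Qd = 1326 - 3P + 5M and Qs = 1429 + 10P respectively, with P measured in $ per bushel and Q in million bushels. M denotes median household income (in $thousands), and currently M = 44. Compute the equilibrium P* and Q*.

P* = 9, Q* = 1519

With M = 44, demand is Qd = 1546 - 3P.
At equilibrium Qd = Qs, so 1546 - 3P = 1429 + 10P; collecting terms, 117 = 13P and P* = 9.
From the demand curve, Q* = 1546 - 3(9) = 1519.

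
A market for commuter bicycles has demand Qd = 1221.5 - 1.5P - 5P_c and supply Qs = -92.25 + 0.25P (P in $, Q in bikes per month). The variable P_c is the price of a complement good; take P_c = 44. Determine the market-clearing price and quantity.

P* = 625, Q* = 64

With P_c = 44, demand is Qd = 1001.5 - 1.5P.
At equilibrium Qd = Qs, so 1001.5 - 1.5P = -92.25 + 0.25P; collecting terms, 1093.75 = 1.75P and P* = 625.
Substitute back: Q* = 1001.5 - 1.5(625) = 64.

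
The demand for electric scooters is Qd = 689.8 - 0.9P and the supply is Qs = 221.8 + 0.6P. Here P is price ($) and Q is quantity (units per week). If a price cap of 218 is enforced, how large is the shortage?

Shortage = 141

Evaluating both curves at the ceiling price 218 gives Qd = 493.6, Qs = 352.6.
Shortage = Qd - Qs = 493.6 - 352.6 = 141.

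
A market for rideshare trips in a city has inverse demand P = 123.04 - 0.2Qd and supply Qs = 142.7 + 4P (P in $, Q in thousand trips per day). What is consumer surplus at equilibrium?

Consumer surplus = 12439.729

In direct form, Qd = 615.2 - 5P.
Equating demand and supply, 615.2 - 5P = 142.7 + 4P gives 9P = 472.5, so P* = 52.5.
Plugging P* into demand: Q* = 615.2 - 5(52.5) = 352.7.
Demand choke price (Qd = 0): P = 615.2/5 = 123.04. Consumer surplus = ½ × (123.04 - 52.5) × 352.7 = 12439.729.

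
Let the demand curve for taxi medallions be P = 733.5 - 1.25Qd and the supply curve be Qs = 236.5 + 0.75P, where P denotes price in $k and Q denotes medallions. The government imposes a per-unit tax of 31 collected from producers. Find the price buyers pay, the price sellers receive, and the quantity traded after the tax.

P_b = 241, P_s = 210, Q = 394

In direct form, Qd = 586.8 - 0.8P.
Producers keep P_s = P_b - 31 per unit, so supply in terms of the buyer price is Qs = 213.25 + 0.75P_b.
Equate demand and the shifted supply: 586.8 - 0.8P_b = 213.25 + 0.75P_b, giving 1.55P_b = 373.55, so P_b = 241.
Then P_s = 241 - 31 = 210 and Q = 586.8 - 0.8(241) = 394.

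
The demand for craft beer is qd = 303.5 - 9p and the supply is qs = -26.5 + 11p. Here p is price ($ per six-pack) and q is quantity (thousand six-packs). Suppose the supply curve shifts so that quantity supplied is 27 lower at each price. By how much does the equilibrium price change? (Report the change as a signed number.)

Equating demand and supply, 303.5 - 9p = -26.5 + 11p gives 20p = 330, so p* = 16.5.
Then q* = 303.5 - 9(16.5) = 155.
After the shift, supply is qs = -53.5 + 11p.
The new intersection has 357 = 20p, i.e. p = 17.85, q = 142.85.
Δp = 17.85 - 16.5 = 1.35.

Δp = 1.35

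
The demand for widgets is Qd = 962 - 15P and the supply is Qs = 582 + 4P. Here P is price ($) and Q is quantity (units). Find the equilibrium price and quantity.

P* = 20, Q* = 662

Equating demand and supply, 962 - 15P = 582 + 4P gives 19P = 380, so P* = 20.
From the demand curve, Q* = 962 - 15(20) = 662.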